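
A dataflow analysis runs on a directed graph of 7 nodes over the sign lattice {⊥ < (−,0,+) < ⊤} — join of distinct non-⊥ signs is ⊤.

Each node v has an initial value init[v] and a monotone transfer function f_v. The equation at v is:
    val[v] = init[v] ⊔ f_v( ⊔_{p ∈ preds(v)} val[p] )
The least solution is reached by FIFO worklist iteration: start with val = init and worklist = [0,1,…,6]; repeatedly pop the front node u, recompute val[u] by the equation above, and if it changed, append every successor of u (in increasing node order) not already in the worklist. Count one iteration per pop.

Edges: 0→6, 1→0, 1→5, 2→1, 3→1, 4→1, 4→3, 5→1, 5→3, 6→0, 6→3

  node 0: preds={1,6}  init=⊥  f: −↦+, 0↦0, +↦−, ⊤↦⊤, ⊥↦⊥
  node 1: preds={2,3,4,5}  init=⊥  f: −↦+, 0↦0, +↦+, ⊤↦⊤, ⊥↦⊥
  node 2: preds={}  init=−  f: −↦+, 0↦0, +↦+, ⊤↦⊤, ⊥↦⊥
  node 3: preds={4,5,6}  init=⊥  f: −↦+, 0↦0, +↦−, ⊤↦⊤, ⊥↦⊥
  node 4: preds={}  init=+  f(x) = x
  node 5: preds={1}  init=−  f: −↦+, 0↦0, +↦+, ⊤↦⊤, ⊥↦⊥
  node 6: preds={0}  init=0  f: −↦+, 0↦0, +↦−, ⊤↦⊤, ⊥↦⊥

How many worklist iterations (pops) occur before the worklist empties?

13

Iteration log — 13 steps:
  step 1. node 0  ⊔preds=0  new=0  old=⊥  +wl: 
  step 2. node 1  ⊔preds=⊤  new=⊤  old=⊥  +wl: 0
  step 3. node 2  ⊔preds=⊥  new=−  stable
  step 4. node 3  ⊔preds=⊤  new=⊤  old=⊥  +wl: 1
  step 5. node 4  ⊔preds=⊥  new=+  stable
  step 6. node 5  ⊔preds=⊤  new=⊤  old=−  +wl: 3
  step 7. node 6  ⊔preds=0  new=0  stable
  step 8. node 0  ⊔preds=⊤  new=⊤  old=0  +wl: 6
  step 9. node 1  ⊔preds=⊤  new=⊤  stable
  step 10. node 3  ⊔preds=⊤  new=⊤  stable
  step 11. node 6  ⊔preds=⊤  new=⊤  old=0  +wl: 0,3
  step 12. node 0  ⊔preds=⊤  new=⊤  stable
  step 13. node 3  ⊔preds=⊤  new=⊤  stable

Least fixpoint reached:
  node 0: ⊤
  node 1: ⊤
  node 2: −
  node 3: ⊤
  node 4: +
  node 5: ⊤
  node 6: ⊤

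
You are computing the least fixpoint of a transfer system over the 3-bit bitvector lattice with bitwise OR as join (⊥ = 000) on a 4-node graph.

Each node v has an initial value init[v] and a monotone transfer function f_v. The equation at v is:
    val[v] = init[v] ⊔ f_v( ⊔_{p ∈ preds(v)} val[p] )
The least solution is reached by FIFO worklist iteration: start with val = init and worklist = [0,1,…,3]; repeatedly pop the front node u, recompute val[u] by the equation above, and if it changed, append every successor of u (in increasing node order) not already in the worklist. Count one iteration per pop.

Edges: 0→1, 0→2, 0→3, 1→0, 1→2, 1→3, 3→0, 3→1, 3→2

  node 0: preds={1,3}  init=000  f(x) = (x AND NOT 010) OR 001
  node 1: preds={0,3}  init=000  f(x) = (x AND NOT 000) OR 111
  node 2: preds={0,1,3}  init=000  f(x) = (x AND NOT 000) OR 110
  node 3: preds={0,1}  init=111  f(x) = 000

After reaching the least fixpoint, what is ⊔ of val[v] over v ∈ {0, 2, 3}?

Worklist (5 pops):
  #1 pop 0: in=111 → 101 (was 000); enqueue []
  #2 pop 1: in=111 → 111 (was 000); enqueue [0]
  #3 pop 2: in=111 → 111 (was 000); enqueue []
  #4 pop 3: in=111 → 111 (no change)
  #5 pop 0: in=111 → 101 (no change)

Fixpoint:
  val[0] = 101
  val[1] = 111
  val[2] = 111
  val[3] = 111

111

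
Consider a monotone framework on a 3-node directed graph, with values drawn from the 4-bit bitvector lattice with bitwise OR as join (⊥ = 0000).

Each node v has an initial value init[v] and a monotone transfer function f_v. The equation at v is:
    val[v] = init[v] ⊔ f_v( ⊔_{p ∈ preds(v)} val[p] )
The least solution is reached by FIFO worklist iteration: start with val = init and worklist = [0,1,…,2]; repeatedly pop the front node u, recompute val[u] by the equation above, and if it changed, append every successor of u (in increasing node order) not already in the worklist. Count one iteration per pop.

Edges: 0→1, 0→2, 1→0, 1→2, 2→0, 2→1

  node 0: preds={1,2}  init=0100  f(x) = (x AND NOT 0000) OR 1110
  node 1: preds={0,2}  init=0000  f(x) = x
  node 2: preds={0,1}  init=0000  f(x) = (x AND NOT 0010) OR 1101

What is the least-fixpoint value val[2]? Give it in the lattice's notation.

Iteration log — 7 steps:
  step 1. node 0  ⊔preds=0000  new=1110  old=0100  +wl: 
  step 2. node 1  ⊔preds=1110  new=1110  old=0000  +wl: 0
  step 3. node 2  ⊔preds=1110  new=1101  old=0000  +wl: 1
  step 4. node 0  ⊔preds=1111  new=1111  old=1110  +wl: 2
  step 5. node 1  ⊔preds=1111  new=1111  old=1110  +wl: 0
  step 6. node 2  ⊔preds=1111  new=1101  stable
  step 7. node 0  ⊔preds=1111  new=1111  stable

Least fixpoint reached:
  node 0: 1111
  node 1: 1111
  node 2: 1101

1101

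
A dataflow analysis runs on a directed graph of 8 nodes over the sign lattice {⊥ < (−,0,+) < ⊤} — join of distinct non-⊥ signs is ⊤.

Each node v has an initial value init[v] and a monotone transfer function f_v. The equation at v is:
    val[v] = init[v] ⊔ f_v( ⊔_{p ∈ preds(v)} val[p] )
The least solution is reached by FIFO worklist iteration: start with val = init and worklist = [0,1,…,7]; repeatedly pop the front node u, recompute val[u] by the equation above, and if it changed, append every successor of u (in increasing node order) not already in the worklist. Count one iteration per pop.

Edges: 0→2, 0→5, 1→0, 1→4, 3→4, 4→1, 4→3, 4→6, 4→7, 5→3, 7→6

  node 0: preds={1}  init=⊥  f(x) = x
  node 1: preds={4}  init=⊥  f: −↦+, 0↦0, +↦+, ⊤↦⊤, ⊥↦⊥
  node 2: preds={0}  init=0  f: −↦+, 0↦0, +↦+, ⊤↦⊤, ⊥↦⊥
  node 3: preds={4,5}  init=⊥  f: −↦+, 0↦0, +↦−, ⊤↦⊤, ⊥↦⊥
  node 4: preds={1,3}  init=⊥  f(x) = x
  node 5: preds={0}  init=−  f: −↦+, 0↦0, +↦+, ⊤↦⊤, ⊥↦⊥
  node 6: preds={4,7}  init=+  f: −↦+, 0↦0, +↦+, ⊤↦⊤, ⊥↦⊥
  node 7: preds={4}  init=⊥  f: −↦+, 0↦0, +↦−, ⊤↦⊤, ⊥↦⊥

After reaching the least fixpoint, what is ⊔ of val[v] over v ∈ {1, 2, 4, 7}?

⊤

Iteration log — 24 steps:
  step 1. node 0  ⊔preds=⊥  new=⊥  stable
  step 2. node 1  ⊔preds=⊥  new=⊥  stable
  step 3. node 2  ⊔preds=⊥  new=0  stable
  step 4. node 3  ⊔preds=−  new=+  old=⊥  +wl: 
  step 5. node 4  ⊔preds=+  new=+  old=⊥  +wl: 1,3
  step 6. node 5  ⊔preds=⊥  new=−  stable
  step 7. node 6  ⊔preds=+  new=+  stable
  step 8. node 7  ⊔preds=+  new=−  old=⊥  +wl: 6
  step 9. node 1  ⊔preds=+  new=+  old=⊥  +wl: 0,4
  step 10. node 3  ⊔preds=⊤  new=⊤  old=+  +wl: 
  step 11. node 6  ⊔preds=⊤  new=⊤  old=+  +wl: 
  step 12. node 0  ⊔preds=+  new=+  old=⊥  +wl: 2,5
  step 13. node 4  ⊔preds=⊤  new=⊤  old=+  +wl: 1,3,6,7
  step 14. node 2  ⊔preds=+  new=⊤  old=0  +wl: 
  step 15. node 5  ⊔preds=+  new=⊤  old=−  +wl: 
  step 16. node 1  ⊔preds=⊤  new=⊤  old=+  +wl: 0,4
  step 17. node 3  ⊔preds=⊤  new=⊤  stable
  step 18. node 6  ⊔preds=⊤  new=⊤  stable
  step 19. node 7  ⊔preds=⊤  new=⊤  old=−  +wl: 6
  step 20. node 0  ⊔preds=⊤  new=⊤  old=+  +wl: 2,5
  step 21. node 4  ⊔preds=⊤  new=⊤  stable
  step 22. node 6  ⊔preds=⊤  new=⊤  stable
  step 23. node 2  ⊔preds=⊤  new=⊤  stable
  step 24. node 5  ⊔preds=⊤  new=⊤  stable

Least fixpoint reached:
  node 0: ⊤
  node 1: ⊤
  node 2: ⊤
  node 3: ⊤
  node 4: ⊤
  node 5: ⊤
  node 6: ⊤
  node 7: ⊤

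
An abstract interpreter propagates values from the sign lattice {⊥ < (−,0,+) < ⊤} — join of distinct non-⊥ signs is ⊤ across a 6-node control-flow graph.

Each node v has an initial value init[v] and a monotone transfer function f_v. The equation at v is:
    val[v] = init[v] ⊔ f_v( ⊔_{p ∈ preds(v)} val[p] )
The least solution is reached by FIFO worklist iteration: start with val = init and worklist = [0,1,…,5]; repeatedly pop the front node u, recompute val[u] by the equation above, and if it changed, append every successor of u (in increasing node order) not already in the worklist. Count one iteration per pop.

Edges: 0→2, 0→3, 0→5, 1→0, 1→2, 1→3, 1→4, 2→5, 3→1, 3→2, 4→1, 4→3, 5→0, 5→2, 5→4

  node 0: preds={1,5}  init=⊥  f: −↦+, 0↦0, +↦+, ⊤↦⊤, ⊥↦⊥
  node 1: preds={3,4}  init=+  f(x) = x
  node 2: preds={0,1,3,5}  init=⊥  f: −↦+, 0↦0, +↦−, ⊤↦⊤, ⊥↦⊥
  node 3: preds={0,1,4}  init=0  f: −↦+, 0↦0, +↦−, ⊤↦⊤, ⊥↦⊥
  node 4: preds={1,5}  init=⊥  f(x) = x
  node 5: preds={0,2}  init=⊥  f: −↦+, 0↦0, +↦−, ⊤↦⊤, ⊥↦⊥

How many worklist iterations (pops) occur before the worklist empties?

Trace (12 dequeues):
  [1] u=0 | in + | out + | prev ⊥ | push {}
  [2] u=1 | in 0 | out ⊤ | prev + | push {0}
  [3] u=2 | in ⊤ | out ⊤ | prev ⊥ | push {}
  [4] u=3 | in ⊤ | out ⊤ | prev 0 | push {1,2}
  [5] u=4 | in ⊤ | out ⊤ | prev ⊥ | push {3}
  [6] u=5 | in ⊤ | out ⊤ | prev ⊥ | push {4}
  [7] u=0 | in ⊤ | out ⊤ | prev + | push {5}
  [8] u=1 | in ⊤ | out ⊤ | ==
  [9] u=2 | in ⊤ | out ⊤ | ==
  [10] u=3 | in ⊤ | out ⊤ | ==
  [11] u=4 | in ⊤ | out ⊤ | ==
  [12] u=5 | in ⊤ | out ⊤ | ==

Converged values:
  [0] ⊤
  [1] ⊤
  [2] ⊤
  [3] ⊤
  [4] ⊤
  [5] ⊤

12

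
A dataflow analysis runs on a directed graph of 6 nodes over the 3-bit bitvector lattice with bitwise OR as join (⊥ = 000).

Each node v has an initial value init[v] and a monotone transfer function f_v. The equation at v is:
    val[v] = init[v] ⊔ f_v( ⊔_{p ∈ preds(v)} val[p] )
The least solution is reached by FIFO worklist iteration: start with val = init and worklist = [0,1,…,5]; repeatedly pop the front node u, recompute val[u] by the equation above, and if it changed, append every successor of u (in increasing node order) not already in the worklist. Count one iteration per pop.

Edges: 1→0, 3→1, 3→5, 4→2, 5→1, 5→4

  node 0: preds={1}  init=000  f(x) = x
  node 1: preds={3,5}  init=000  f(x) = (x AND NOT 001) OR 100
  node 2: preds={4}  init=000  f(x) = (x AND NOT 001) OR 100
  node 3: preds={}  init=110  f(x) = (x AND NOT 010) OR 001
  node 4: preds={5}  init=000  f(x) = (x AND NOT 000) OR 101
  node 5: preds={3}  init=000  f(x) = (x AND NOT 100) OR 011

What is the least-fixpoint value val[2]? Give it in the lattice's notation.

110

Worklist (11 pops):
  #1 pop 0: in=000 → 000 (no change)
  #2 pop 1: in=110 → 110 (was 000); enqueue [0]
  #3 pop 2: in=000 → 100 (was 000); enqueue []
  #4 pop 3: in=000 → 111 (was 110); enqueue [1]
  #5 pop 4: in=000 → 101 (was 000); enqueue [2]
  #6 pop 5: in=111 → 011 (was 000); enqueue [4]
  #7 pop 0: in=110 → 110 (was 000); enqueue []
  #8 pop 1: in=111 → 110 (no change)
  #9 pop 2: in=101 → 100 (no change)
  #10 pop 4: in=011 → 111 (was 101); enqueue [2]
  #11 pop 2: in=111 → 110 (was 100); enqueue []

Fixpoint:
  val[0] = 110
  val[1] = 110
  val[2] = 110
  val[3] = 111
  val[4] = 111
  val[5] = 011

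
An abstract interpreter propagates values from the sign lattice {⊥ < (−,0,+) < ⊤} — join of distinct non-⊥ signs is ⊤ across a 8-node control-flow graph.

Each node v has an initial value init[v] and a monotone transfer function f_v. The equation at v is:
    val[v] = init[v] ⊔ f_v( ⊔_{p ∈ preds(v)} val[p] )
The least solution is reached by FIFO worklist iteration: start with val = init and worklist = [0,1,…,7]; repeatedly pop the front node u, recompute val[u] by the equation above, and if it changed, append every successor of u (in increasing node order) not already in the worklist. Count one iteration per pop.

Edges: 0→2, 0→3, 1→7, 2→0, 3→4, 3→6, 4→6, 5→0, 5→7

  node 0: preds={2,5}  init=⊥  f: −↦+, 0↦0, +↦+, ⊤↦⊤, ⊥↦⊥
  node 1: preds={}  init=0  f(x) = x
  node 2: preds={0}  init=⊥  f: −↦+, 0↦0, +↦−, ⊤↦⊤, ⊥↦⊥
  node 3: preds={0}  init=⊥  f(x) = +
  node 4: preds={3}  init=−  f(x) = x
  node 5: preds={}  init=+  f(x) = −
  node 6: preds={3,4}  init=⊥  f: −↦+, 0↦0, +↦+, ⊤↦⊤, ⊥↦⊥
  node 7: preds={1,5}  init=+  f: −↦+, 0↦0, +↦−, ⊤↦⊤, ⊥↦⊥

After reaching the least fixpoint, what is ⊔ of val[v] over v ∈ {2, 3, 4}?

Iteration log — 12 steps:
  step 1. node 0  ⊔preds=+  new=+  old=⊥  +wl: 
  step 2. node 1  ⊔preds=⊥  new=0  stable
  step 3. node 2  ⊔preds=+  new=−  old=⊥  +wl: 0
  step 4. node 3  ⊔preds=+  new=+  old=⊥  +wl: 
  step 5. node 4  ⊔preds=+  new=⊤  old=−  +wl: 
  step 6. node 5  ⊔preds=⊥  new=⊤  old=+  +wl: 
  step 7. node 6  ⊔preds=⊤  new=⊤  old=⊥  +wl: 
  step 8. node 7  ⊔preds=⊤  new=⊤  old=+  +wl: 
  step 9. node 0  ⊔preds=⊤  new=⊤  old=+  +wl: 2,3
  step 10. node 2  ⊔preds=⊤  new=⊤  old=−  +wl: 0
  step 11. node 3  ⊔preds=⊤  new=+  stable
  step 12. node 0  ⊔preds=⊤  new=⊤  stable

Least fixpoint reached:
  node 0: ⊤
  node 1: 0
  node 2: ⊤
  node 3: +
  node 4: ⊤
  node 5: ⊤
  node 6: ⊤
  node 7: ⊤

⊤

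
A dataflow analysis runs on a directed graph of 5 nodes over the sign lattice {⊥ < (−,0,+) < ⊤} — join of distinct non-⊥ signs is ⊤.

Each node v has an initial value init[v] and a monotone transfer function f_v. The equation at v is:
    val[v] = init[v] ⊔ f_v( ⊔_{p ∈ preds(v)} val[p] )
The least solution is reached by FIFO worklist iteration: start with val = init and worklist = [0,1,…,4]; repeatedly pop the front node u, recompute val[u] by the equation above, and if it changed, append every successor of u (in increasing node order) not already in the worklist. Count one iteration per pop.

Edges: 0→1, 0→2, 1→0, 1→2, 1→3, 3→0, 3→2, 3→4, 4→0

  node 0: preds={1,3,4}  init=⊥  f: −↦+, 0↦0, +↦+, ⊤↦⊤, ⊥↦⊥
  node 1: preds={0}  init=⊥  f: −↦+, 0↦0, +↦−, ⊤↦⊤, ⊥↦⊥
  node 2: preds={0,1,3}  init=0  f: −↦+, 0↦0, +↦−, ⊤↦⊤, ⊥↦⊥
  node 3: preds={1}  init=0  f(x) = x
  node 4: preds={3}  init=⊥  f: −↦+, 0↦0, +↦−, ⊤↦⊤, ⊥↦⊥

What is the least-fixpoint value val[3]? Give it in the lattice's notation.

Worklist (6 pops):
  #1 pop 0: in=0 → 0 (was ⊥); enqueue []
  #2 pop 1: in=0 → 0 (was ⊥); enqueue [0]
  #3 pop 2: in=0 → 0 (no change)
  #4 pop 3: in=0 → 0 (no change)
  #5 pop 4: in=0 → 0 (was ⊥); enqueue []
  #6 pop 0: in=0 → 0 (no change)

Fixpoint:
  val[0] = 0
  val[1] = 0
  val[2] = 0
  val[3] = 0
  val[4] = 0

0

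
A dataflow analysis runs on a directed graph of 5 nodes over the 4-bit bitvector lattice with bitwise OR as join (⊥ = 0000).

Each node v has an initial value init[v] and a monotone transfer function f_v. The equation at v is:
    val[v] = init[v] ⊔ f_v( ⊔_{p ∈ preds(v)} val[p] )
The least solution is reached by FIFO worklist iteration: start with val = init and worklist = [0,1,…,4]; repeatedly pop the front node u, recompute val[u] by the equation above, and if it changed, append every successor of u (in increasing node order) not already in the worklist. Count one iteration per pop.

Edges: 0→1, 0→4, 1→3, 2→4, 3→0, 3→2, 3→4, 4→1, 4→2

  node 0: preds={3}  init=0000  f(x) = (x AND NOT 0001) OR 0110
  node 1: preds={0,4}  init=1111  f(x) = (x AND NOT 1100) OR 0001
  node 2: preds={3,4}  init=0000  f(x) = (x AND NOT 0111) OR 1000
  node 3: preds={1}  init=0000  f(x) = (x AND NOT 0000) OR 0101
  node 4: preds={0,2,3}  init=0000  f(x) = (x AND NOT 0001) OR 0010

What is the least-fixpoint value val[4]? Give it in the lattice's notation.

Worklist (9 pops):
  #1 pop 0: in=0000 → 0110 (was 0000); enqueue []
  #2 pop 1: in=0110 → 1111 (no change)
  #3 pop 2: in=0000 → 1000 (was 0000); enqueue []
  #4 pop 3: in=1111 → 1111 (was 0000); enqueue [0,2]
  #5 pop 4: in=1111 → 1110 (was 0000); enqueue [1]
  #6 pop 0: in=1111 → 1110 (was 0110); enqueue [4]
  #7 pop 2: in=1111 → 1000 (no change)
  #8 pop 1: in=1110 → 1111 (no change)
  #9 pop 4: in=1111 → 1110 (no change)

Fixpoint:
  val[0] = 1110
  val[1] = 1111
  val[2] = 1000
  val[3] = 1111
  val[4] = 1110

1110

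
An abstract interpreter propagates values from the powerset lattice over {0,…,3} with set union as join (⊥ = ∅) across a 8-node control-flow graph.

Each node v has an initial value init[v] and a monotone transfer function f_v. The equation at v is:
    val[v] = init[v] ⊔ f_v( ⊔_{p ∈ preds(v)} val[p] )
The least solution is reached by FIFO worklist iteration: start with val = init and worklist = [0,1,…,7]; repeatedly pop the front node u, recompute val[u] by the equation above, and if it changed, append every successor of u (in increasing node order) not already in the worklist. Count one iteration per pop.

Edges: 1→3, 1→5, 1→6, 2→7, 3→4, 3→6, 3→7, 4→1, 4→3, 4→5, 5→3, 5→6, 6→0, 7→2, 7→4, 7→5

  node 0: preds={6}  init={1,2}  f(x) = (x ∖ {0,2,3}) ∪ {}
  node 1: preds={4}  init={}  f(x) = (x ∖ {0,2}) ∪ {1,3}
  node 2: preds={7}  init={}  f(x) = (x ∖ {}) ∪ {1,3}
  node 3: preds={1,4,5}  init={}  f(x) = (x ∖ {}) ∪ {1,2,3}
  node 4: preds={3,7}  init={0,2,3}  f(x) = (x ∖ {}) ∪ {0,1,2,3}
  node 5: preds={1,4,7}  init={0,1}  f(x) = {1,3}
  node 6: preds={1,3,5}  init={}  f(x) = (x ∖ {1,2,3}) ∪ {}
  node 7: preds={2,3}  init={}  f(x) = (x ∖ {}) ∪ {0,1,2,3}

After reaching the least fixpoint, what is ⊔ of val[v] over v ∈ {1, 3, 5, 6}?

{0,1,2,3}

Iteration log — 15 steps:
  step 1. node 0  ⊔preds={}  new={1,2}  stable
  step 2. node 1  ⊔preds={0,2,3}  new={1,3}  old={}  +wl: 
  step 3. node 2  ⊔preds={}  new={1,3}  old={}  +wl: 
  step 4. node 3  ⊔preds={0,1,2,3}  new={0,1,2,3}  old={}  +wl: 
  step 5. node 4  ⊔preds={0,1,2,3}  new={0,1,2,3}  old={0,2,3}  +wl: 1,3
  step 6. node 5  ⊔preds={0,1,2,3}  new={0,1,3}  old={0,1}  +wl: 
  step 7. node 6  ⊔preds={0,1,2,3}  new={0}  old={}  +wl: 0
  step 8. node 7  ⊔preds={0,1,2,3}  new={0,1,2,3}  old={}  +wl: 2,4,5
  step 9. node 1  ⊔preds={0,1,2,3}  new={1,3}  stable
  step 10. node 3  ⊔preds={0,1,2,3}  new={0,1,2,3}  stable
  step 11. node 0  ⊔preds={0}  new={1,2}  stable
  step 12. node 2  ⊔preds={0,1,2,3}  new={0,1,2,3}  old={1,3}  +wl: 7
  step 13. node 4  ⊔preds={0,1,2,3}  new={0,1,2,3}  stable
  step 14. node 5  ⊔preds={0,1,2,3}  new={0,1,3}  stable
  step 15. node 7  ⊔preds={0,1,2,3}  new={0,1,2,3}  stable

Least fixpoint reached:
  node 0: {1,2}
  node 1: {1,3}
  node 2: {0,1,2,3}
  node 3: {0,1,2,3}
  node 4: {0,1,2,3}
  node 5: {0,1,3}
  node 6: {0}
  node 7: {0,1,2,3}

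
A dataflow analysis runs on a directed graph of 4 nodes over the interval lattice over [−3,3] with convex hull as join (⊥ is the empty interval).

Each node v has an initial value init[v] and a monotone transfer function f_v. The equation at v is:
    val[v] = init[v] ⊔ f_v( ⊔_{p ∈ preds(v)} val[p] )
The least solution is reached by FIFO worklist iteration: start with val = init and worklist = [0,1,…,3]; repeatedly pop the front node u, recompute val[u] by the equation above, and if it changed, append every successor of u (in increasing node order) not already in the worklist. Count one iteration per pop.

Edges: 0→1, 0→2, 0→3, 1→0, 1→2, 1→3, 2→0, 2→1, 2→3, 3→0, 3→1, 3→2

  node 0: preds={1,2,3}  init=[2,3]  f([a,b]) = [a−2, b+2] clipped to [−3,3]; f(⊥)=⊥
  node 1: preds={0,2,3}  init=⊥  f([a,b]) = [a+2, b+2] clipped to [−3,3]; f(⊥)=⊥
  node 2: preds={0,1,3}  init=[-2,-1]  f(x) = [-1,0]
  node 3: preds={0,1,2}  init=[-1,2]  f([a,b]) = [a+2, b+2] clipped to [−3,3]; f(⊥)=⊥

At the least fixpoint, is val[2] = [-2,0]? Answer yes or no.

Trace (7 dequeues):
  [1] u=0 | in [-2,2] | out [-3,3] | prev [2,3] | push {}
  [2] u=1 | in [-3,3] | out [-1,3] | prev ⊥ | push {0}
  [3] u=2 | in [-3,3] | out [-2,0] | prev [-2,-1] | push {1}
  [4] u=3 | in [-3,3] | out [-1,3] | prev [-1,2] | push {2}
  [5] u=0 | in [-2,3] | out [-3,3] | ==
  [6] u=1 | in [-3,3] | out [-1,3] | ==
  [7] u=2 | in [-3,3] | out [-2,0] | ==

Converged values:
  [0] [-3,3]
  [1] [-1,3]
  [2] [-2,0]
  [3] [-1,3]

yes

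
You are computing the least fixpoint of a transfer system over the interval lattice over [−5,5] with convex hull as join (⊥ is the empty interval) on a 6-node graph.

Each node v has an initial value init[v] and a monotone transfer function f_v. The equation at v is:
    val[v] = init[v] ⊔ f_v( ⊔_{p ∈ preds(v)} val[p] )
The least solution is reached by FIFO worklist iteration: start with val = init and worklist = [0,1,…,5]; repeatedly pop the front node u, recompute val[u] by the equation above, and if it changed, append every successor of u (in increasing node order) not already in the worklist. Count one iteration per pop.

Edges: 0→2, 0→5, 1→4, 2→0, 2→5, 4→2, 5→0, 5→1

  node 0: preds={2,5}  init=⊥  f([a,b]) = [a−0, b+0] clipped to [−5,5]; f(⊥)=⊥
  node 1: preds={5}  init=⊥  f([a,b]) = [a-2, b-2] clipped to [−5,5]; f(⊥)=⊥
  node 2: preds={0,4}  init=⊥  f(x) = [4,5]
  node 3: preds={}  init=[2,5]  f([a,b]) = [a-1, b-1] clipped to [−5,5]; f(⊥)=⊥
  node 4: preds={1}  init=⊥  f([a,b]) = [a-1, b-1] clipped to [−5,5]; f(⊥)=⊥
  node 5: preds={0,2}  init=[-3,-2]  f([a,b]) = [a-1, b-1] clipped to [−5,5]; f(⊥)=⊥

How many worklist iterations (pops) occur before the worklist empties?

15

Worklist (15 pops):
  #1 pop 0: in=[-3,-2] → [-3,-2] (was ⊥); enqueue []
  #2 pop 1: in=[-3,-2] → [-5,-4] (was ⊥); enqueue []
  #3 pop 2: in=[-3,-2] → [4,5] (was ⊥); enqueue [0]
  #4 pop 3: in=⊥ → [2,5] (no change)
  #5 pop 4: in=[-5,-4] → [-5,-5] (was ⊥); enqueue [2]
  #6 pop 5: in=[-3,5] → [-4,4] (was [-3,-2]); enqueue [1]
  #7 pop 0: in=[-4,5] → [-4,5] (was [-3,-2]); enqueue [5]
  #8 pop 2: in=[-5,5] → [4,5] (no change)
  #9 pop 1: in=[-4,4] → [-5,2] (was [-5,-4]); enqueue [4]
  #10 pop 5: in=[-4,5] → [-5,4] (was [-4,4]); enqueue [0,1]
  #11 pop 4: in=[-5,2] → [-5,1] (was [-5,-5]); enqueue [2]
  #12 pop 0: in=[-5,5] → [-5,5] (was [-4,5]); enqueue [5]
  #13 pop 1: in=[-5,4] → [-5,2] (no change)
  #14 pop 2: in=[-5,5] → [4,5] (no change)
  #15 pop 5: in=[-5,5] → [-5,4] (no change)

Fixpoint:
  val[0] = [-5,5]
  val[1] = [-5,2]
  val[2] = [4,5]
  val[3] = [2,5]
  val[4] = [-5,1]
  val[5] = [-5,4]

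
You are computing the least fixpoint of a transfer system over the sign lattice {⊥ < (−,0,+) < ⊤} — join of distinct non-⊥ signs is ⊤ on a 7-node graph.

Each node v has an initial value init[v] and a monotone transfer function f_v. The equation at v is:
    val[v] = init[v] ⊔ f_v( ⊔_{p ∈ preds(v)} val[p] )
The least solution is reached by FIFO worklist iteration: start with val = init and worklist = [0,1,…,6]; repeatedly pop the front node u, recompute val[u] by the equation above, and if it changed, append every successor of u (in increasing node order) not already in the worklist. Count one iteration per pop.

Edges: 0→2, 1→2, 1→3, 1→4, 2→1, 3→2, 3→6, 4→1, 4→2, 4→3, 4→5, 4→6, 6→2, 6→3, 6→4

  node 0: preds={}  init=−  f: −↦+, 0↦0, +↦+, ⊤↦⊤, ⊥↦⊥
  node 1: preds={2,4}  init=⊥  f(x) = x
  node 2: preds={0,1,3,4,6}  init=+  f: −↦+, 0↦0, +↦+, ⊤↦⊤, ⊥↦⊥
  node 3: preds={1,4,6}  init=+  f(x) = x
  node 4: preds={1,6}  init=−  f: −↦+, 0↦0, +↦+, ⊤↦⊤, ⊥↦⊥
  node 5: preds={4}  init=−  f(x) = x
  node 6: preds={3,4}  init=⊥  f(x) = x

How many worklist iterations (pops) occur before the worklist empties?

Iteration log — 11 steps:
  step 1. node 0  ⊔preds=⊥  new=−  stable
  step 2. node 1  ⊔preds=⊤  new=⊤  old=⊥  +wl: 
  step 3. node 2  ⊔preds=⊤  new=⊤  old=+  +wl: 1
  step 4. node 3  ⊔preds=⊤  new=⊤  old=+  +wl: 2
  step 5. node 4  ⊔preds=⊤  new=⊤  old=−  +wl: 3
  step 6. node 5  ⊔preds=⊤  new=⊤  old=−  +wl: 
  step 7. node 6  ⊔preds=⊤  new=⊤  old=⊥  +wl: 4
  step 8. node 1  ⊔preds=⊤  new=⊤  stable
  step 9. node 2  ⊔preds=⊤  new=⊤  stable
  step 10. node 3  ⊔preds=⊤  new=⊤  stable
  step 11. node 4  ⊔preds=⊤  new=⊤  stable

Least fixpoint reached:
  node 0: −
  node 1: ⊤
  node 2: ⊤
  node 3: ⊤
  node 4: ⊤
  node 5: ⊤
  node 6: ⊤

11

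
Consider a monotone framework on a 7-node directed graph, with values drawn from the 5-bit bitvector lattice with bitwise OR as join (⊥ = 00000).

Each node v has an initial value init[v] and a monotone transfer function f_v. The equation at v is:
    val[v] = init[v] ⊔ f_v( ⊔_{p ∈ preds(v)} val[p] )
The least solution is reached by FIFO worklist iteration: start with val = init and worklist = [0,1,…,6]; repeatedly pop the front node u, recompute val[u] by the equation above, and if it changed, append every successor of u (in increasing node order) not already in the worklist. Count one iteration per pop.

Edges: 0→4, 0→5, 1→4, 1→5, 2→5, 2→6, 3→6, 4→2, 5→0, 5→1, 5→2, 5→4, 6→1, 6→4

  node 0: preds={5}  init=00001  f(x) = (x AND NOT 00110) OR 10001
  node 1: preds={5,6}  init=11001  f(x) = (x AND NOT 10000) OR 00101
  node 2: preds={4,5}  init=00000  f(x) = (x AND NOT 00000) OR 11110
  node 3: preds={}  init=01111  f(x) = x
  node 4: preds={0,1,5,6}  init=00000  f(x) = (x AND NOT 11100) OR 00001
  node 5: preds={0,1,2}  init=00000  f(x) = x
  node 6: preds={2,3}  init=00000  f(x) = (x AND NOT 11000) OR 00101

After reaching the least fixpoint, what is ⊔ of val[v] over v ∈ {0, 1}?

Trace (14 dequeues):
  [1] u=0 | in 00000 | out 10001 | prev 00001 | push {}
  [2] u=1 | in 00000 | out 11101 | prev 11001 | push {}
  [3] u=2 | in 00000 | out 11110 | prev 00000 | push {}
  [4] u=3 | in 00000 | out 01111 | ==
  [5] u=4 | in 11101 | out 00001 | prev 00000 | push {2}
  [6] u=5 | in 11111 | out 11111 | prev 00000 | push {0,1,4}
  [7] u=6 | in 11111 | out 00111 | prev 00000 | push {}
  [8] u=2 | in 11111 | out 11111 | prev 11110 | push {5,6}
  [9] u=0 | in 11111 | out 11001 | prev 10001 | push {}
  [10] u=1 | in 11111 | out 11111 | prev 11101 | push {}
  [11] u=4 | in 11111 | out 00011 | prev 00001 | push {2}
  [12] u=5 | in 11111 | out 11111 | ==
  [13] u=6 | in 11111 | out 00111 | ==
  [14] u=2 | in 11111 | out 11111 | ==

Converged values:
  [0] 11001
  [1] 11111
  [2] 11111
  [3] 01111
  [4] 00011
  [5] 11111
  [6] 00111

11111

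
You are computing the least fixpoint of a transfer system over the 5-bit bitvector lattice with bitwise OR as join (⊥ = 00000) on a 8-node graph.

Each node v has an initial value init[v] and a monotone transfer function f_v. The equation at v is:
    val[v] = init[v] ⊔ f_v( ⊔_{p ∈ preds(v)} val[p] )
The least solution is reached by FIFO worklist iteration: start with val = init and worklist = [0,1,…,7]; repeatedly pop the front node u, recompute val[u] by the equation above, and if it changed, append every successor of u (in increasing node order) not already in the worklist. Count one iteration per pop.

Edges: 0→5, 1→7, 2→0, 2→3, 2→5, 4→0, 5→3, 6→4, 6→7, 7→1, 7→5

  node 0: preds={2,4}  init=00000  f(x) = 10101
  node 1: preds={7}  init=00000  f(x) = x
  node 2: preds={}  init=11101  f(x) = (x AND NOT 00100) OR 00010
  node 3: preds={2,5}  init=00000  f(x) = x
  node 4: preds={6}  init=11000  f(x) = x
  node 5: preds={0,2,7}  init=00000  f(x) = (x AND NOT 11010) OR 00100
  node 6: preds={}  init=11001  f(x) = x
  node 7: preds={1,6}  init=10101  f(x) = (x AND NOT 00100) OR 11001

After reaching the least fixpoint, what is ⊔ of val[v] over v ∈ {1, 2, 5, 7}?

11111

Iteration log — 13 steps:
  step 1. node 0  ⊔preds=11101  new=10101  old=00000  +wl: 
  step 2. node 1  ⊔preds=10101  new=10101  old=00000  +wl: 
  step 3. node 2  ⊔preds=00000  new=11111  old=11101  +wl: 0
  step 4. node 3  ⊔preds=11111  new=11111  old=00000  +wl: 
  step 5. node 4  ⊔preds=11001  new=11001  old=11000  +wl: 
  step 6. node 5  ⊔preds=11111  new=00101  old=00000  +wl: 3
  step 7. node 6  ⊔preds=00000  new=11001  stable
  step 8. node 7  ⊔preds=11101  new=11101  old=10101  +wl: 1,5
  step 9. node 0  ⊔preds=11111  new=10101  stable
  step 10. node 3  ⊔preds=11111  new=11111  stable
  step 11. node 1  ⊔preds=11101  new=11101  old=10101  +wl: 7
  step 12. node 5  ⊔preds=11111  new=00101  stable
  step 13. node 7  ⊔preds=11101  new=11101  stable

Least fixpoint reached:
  node 0: 10101
  node 1: 11101
  node 2: 11111
  node 3: 11111
  node 4: 11001
  node 5: 00101
  node 6: 11001
  node 7: 11101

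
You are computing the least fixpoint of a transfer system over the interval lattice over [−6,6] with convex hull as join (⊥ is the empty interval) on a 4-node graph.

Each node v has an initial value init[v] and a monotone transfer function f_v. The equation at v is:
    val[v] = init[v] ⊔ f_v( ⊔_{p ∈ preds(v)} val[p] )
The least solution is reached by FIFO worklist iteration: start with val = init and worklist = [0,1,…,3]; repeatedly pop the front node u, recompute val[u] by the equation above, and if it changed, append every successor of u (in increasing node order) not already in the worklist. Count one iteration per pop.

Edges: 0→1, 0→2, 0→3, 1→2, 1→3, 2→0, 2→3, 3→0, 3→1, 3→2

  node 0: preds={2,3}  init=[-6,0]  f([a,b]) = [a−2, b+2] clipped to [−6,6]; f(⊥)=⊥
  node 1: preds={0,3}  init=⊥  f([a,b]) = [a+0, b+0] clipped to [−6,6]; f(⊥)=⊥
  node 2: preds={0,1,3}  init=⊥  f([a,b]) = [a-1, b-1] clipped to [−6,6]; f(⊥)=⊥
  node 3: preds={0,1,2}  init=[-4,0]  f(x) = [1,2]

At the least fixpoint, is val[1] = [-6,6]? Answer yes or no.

yes

Worklist (17 pops):
  #1 pop 0: in=[-4,0] → [-6,2] (was [-6,0]); enqueue []
  #2 pop 1: in=[-6,2] → [-6,2] (was ⊥); enqueue []
  #3 pop 2: in=[-6,2] → [-6,1] (was ⊥); enqueue [0]
  #4 pop 3: in=[-6,2] → [-4,2] (was [-4,0]); enqueue [1,2]
  #5 pop 0: in=[-6,2] → [-6,4] (was [-6,2]); enqueue [3]
  #6 pop 1: in=[-6,4] → [-6,4] (was [-6,2]); enqueue []
  #7 pop 2: in=[-6,4] → [-6,3] (was [-6,1]); enqueue [0]
  #8 pop 3: in=[-6,4] → [-4,2] (no change)
  #9 pop 0: in=[-6,3] → [-6,5] (was [-6,4]); enqueue [1,2,3]
  #10 pop 1: in=[-6,5] → [-6,5] (was [-6,4]); enqueue []
  #11 pop 2: in=[-6,5] → [-6,4] (was [-6,3]); enqueue [0]
  #12 pop 3: in=[-6,5] → [-4,2] (no change)
  #13 pop 0: in=[-6,4] → [-6,6] (was [-6,5]); enqueue [1,2,3]
  #14 pop 1: in=[-6,6] → [-6,6] (was [-6,5]); enqueue []
  #15 pop 2: in=[-6,6] → [-6,5] (was [-6,4]); enqueue [0]
  #16 pop 3: in=[-6,6] → [-4,2] (no change)
  #17 pop 0: in=[-6,5] → [-6,6] (no change)

Fixpoint:
  val[0] = [-6,6]
  val[1] = [-6,6]
  val[2] = [-6,5]
  val[3] = [-4,2]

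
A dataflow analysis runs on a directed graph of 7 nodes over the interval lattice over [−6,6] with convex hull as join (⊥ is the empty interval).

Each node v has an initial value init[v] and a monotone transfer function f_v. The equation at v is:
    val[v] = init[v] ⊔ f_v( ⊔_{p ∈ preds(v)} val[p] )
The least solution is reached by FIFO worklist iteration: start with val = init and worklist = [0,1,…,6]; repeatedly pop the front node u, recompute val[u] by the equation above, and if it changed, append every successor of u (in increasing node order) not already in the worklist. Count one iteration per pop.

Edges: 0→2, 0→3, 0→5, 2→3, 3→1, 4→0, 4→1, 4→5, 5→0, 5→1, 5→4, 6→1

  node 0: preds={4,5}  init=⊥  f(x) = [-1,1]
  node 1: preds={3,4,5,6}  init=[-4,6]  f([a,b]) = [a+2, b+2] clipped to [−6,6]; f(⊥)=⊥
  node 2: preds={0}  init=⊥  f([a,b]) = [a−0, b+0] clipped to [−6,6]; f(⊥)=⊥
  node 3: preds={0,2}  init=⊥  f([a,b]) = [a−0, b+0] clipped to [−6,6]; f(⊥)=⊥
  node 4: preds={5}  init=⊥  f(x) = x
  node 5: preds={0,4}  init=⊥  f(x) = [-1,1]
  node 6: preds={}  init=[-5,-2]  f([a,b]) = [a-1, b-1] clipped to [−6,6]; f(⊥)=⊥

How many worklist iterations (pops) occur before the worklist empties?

13

Iteration log — 13 steps:
  step 1. node 0  ⊔preds=⊥  new=[-1,1]  old=⊥  +wl: 
  step 2. node 1  ⊔preds=[-5,-2]  new=[-4,6]  stable
  step 3. node 2  ⊔preds=[-1,1]  new=[-1,1]  old=⊥  +wl: 
  step 4. node 3  ⊔preds=[-1,1]  new=[-1,1]  old=⊥  +wl: 1
  step 5. node 4  ⊔preds=⊥  new=⊥  stable
  step 6. node 5  ⊔preds=[-1,1]  new=[-1,1]  old=⊥  +wl: 0,4
  step 7. node 6  ⊔preds=⊥  new=[-5,-2]  stable
  step 8. node 1  ⊔preds=[-5,1]  new=[-4,6]  stable
  step 9. node 0  ⊔preds=[-1,1]  new=[-1,1]  stable
  step 10. node 4  ⊔preds=[-1,1]  new=[-1,1]  old=⊥  +wl: 0,1,5
  step 11. node 0  ⊔preds=[-1,1]  new=[-1,1]  stable
  step 12. node 1  ⊔preds=[-5,1]  new=[-4,6]  stable
  step 13. node 5  ⊔preds=[-1,1]  new=[-1,1]  stable

Least fixpoint reached:
  node 0: [-1,1]
  node 1: [-4,6]
  node 2: [-1,1]
  node 3: [-1,1]
  node 4: [-1,1]
  node 5: [-1,1]
  node 6: [-5,-2]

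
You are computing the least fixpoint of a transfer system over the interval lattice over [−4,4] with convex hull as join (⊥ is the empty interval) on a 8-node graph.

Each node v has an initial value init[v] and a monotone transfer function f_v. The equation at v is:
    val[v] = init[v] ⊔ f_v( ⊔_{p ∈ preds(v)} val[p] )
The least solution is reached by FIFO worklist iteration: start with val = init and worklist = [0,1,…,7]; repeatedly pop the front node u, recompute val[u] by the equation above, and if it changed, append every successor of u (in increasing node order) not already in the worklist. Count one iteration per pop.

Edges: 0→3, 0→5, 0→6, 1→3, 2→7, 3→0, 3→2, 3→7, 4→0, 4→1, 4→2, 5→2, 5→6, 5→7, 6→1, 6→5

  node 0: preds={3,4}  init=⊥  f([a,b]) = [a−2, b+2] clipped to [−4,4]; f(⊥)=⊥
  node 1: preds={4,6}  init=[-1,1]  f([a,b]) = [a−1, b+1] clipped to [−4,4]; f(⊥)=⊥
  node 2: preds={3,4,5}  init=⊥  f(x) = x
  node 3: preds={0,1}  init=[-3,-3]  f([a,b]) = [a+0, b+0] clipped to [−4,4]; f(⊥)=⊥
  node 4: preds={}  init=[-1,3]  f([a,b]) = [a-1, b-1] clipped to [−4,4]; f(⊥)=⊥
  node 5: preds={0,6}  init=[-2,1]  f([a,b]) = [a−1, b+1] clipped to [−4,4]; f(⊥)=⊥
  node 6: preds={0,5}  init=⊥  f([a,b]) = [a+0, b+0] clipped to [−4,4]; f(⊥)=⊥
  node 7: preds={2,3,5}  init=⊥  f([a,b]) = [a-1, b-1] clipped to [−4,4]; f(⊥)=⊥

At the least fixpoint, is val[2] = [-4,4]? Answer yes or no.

Iteration log — 14 steps:
  step 1. node 0  ⊔preds=[-3,3]  new=[-4,4]  old=⊥  +wl: 
  step 2. node 1  ⊔preds=[-1,3]  new=[-2,4]  old=[-1,1]  +wl: 
  step 3. node 2  ⊔preds=[-3,3]  new=[-3,3]  old=⊥  +wl: 
  step 4. node 3  ⊔preds=[-4,4]  new=[-4,4]  old=[-3,-3]  +wl: 0,2
  step 5. node 4  ⊔preds=⊥  new=[-1,3]  stable
  step 6. node 5  ⊔preds=[-4,4]  new=[-4,4]  old=[-2,1]  +wl: 
  step 7. node 6  ⊔preds=[-4,4]  new=[-4,4]  old=⊥  +wl: 1,5
  step 8. node 7  ⊔preds=[-4,4]  new=[-4,3]  old=⊥  +wl: 
  step 9. node 0  ⊔preds=[-4,4]  new=[-4,4]  stable
  step 10. node 2  ⊔preds=[-4,4]  new=[-4,4]  old=[-3,3]  +wl: 7
  step 11. node 1  ⊔preds=[-4,4]  new=[-4,4]  old=[-2,4]  +wl: 3
  step 12. node 5  ⊔preds=[-4,4]  new=[-4,4]  stable
  step 13. node 7  ⊔preds=[-4,4]  new=[-4,3]  stable
  step 14. node 3  ⊔preds=[-4,4]  new=[-4,4]  stable

Least fixpoint reached:
  node 0: [-4,4]
  node 1: [-4,4]
  node 2: [-4,4]
  node 3: [-4,4]
  node 4: [-1,3]
  node 5: [-4,4]
  node 6: [-4,4]
  node 7: [-4,3]

yes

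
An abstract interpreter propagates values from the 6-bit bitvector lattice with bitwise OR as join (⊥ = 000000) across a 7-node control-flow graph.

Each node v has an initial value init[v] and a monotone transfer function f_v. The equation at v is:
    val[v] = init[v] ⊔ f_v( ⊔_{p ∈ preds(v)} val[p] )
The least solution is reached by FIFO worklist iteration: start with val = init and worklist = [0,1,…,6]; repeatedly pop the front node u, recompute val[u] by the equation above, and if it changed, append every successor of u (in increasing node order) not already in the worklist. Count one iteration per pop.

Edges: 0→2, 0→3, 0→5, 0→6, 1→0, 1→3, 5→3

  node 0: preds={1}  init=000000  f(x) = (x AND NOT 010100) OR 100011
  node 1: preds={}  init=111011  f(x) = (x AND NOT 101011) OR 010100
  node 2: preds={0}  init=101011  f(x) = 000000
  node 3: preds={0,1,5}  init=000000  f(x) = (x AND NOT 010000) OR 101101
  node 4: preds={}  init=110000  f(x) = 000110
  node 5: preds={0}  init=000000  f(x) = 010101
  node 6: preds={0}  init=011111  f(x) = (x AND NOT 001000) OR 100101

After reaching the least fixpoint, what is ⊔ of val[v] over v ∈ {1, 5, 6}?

Iteration log — 9 steps:
  step 1. node 0  ⊔preds=111011  new=101011  old=000000  +wl: 
  step 2. node 1  ⊔preds=000000  new=111111  old=111011  +wl: 0
  step 3. node 2  ⊔preds=101011  new=101011  stable
  step 4. node 3  ⊔preds=111111  new=101111  old=000000  +wl: 
  step 5. node 4  ⊔preds=000000  new=110110  old=110000  +wl: 
  step 6. node 5  ⊔preds=101011  new=010101  old=000000  +wl: 3
  step 7. node 6  ⊔preds=101011  new=111111  old=011111  +wl: 
  step 8. node 0  ⊔preds=111111  new=101011  stable
  step 9. node 3  ⊔preds=111111  new=101111  stable

Least fixpoint reached:
  node 0: 101011
  node 1: 111111
  node 2: 101011
  node 3: 101111
  node 4: 110110
  node 5: 010101
  node 6: 111111

111111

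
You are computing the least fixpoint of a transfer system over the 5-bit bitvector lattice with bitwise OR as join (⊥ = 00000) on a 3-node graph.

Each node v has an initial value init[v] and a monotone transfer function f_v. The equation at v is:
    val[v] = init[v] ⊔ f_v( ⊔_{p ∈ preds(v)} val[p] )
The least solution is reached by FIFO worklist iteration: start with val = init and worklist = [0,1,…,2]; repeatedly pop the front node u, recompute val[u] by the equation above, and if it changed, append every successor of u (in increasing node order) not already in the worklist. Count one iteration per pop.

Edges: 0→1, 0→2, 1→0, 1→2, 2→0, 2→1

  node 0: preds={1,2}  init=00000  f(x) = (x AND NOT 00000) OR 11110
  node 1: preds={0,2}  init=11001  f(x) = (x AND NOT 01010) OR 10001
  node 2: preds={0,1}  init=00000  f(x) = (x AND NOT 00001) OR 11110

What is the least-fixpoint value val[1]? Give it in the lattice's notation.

Trace (5 dequeues):
  [1] u=0 | in 11001 | out 11111 | prev 00000 | push {}
  [2] u=1 | in 11111 | out 11101 | prev 11001 | push {0}
  [3] u=2 | in 11111 | out 11110 | prev 00000 | push {1}
  [4] u=0 | in 11111 | out 11111 | ==
  [5] u=1 | in 11111 | out 11101 | ==

Converged values:
  [0] 11111
  [1] 11101
  [2] 11110

11101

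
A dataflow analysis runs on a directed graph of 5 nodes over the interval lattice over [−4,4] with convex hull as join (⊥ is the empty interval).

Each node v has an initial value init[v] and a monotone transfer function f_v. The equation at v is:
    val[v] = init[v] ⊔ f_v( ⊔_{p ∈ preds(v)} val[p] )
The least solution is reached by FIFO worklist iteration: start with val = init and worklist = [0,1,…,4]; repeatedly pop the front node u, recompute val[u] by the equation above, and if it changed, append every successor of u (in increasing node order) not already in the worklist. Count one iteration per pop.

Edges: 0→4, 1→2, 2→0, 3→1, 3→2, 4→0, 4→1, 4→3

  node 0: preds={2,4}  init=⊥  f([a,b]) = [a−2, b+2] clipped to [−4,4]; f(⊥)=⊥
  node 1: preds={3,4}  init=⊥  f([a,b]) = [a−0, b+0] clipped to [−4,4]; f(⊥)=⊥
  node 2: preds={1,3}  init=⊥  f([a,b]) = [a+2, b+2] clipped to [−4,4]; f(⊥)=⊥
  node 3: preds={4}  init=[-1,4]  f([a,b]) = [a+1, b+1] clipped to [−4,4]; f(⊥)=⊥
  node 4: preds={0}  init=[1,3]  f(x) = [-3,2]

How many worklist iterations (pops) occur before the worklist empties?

Worklist (12 pops):
  #1 pop 0: in=[1,3] → [-1,4] (was ⊥); enqueue []
  #2 pop 1: in=[-1,4] → [-1,4] (was ⊥); enqueue []
  #3 pop 2: in=[-1,4] → [1,4] (was ⊥); enqueue [0]
  #4 pop 3: in=[1,3] → [-1,4] (no change)
  #5 pop 4: in=[-1,4] → [-3,3] (was [1,3]); enqueue [1,3]
  #6 pop 0: in=[-3,4] → [-4,4] (was [-1,4]); enqueue [4]
  #7 pop 1: in=[-3,4] → [-3,4] (was [-1,4]); enqueue [2]
  #8 pop 3: in=[-3,3] → [-2,4] (was [-1,4]); enqueue [1]
  #9 pop 4: in=[-4,4] → [-3,3] (no change)
  #10 pop 2: in=[-3,4] → [-1,4] (was [1,4]); enqueue [0]
  #11 pop 1: in=[-3,4] → [-3,4] (no change)
  #12 pop 0: in=[-3,4] → [-4,4] (no change)

Fixpoint:
  val[0] = [-4,4]
  val[1] = [-3,4]
  val[2] = [-1,4]
  val[3] = [-2,4]
  val[4] = [-3,3]

12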